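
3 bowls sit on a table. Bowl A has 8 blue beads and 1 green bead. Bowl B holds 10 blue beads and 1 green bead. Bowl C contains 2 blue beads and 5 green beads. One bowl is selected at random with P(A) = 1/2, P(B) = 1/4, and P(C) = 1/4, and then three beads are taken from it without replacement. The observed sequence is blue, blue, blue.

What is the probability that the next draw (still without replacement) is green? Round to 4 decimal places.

For each hypothesis, P(data | H) works out to: P(data | bowl A) = (8/9)(7/8)(6/7) = 2/3; P(data | bowl B) = (10/11)(9/10)(8/9) = 8/11; P(data | bowl C) = (2/7)(1/6)(0/5) = 0.
The prior-weighted likelihoods are 1/2 · 2/3 = 1/3, 1/4 · 8/11 = 2/11, 1/4 · 0 = 0; with total 17/33.
The posterior is then P(bowl A | data) = 11/17, P(bowl B | data) = 6/17, P(bowl C | data) = 0.
So P(green next | data) = Σ P(green next | H) P(H | data) = (1/6)(11/17) + (1/8)(6/17) = 31/204.

0.1520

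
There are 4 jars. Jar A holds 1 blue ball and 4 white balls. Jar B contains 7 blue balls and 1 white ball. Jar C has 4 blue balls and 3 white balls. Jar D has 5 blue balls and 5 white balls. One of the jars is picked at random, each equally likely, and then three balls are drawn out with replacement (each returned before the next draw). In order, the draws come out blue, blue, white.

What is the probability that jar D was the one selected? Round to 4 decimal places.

0.3184

Compute the likelihood of the observed sequence for each case: P(data | jar A) = (1/5)(1/5)(4/5) = 0.032; P(data | jar B) = (7/8)(7/8)(1/8) = 0.095703; P(data | jar C) = (4/7)(4/7)(3/7) = 0.13994; P(data | jar D) = (5/10)(5/10)(5/10) = 0.125.
Weighting by the prior gives 1/4 · 0.032 = 0.008, 1/4 · 0.095703 = 0.023926, 1/4 · 0.13994 = 0.034985, 1/4 · 0.125 = 0.03125; these sum to 0.098161.
Therefore the posterior P(jar D | data) = (0.03125) / (0.098161) = 0.31835.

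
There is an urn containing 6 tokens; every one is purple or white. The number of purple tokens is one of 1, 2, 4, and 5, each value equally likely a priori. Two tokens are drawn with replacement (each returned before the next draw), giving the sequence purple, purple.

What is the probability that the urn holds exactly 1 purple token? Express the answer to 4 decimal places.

0.0217

Compute the likelihood of the observed sequence for each case: P(data | r = 1) = (1/6)(1/6) = 1/36; P(data | r = 2) = (2/6)(2/6) = 1/9; P(data | r = 4) = (4/6)(4/6) = 4/9; P(data | r = 5) = (5/6)(5/6) = 25/36.
Weighting by the prior gives 1/4 · 1/36 = 1/144, 1/4 · 1/9 = 1/36, 1/4 · 4/9 = 1/9, 1/4 · 25/36 = 25/144; with total 23/72.
Therefore the posterior P(r = 1 | data) = (1/144) / (23/72) = 1/46.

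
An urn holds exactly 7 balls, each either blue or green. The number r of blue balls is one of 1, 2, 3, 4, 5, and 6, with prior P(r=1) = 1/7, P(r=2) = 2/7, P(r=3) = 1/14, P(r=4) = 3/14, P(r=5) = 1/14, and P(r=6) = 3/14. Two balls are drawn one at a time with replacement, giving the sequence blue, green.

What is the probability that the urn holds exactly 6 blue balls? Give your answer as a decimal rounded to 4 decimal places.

0.1406

Compute the likelihood of the observed sequence for each case: P(data | r = 1) = (1/7)(6/7) = 6/49; P(data | r = 2) = (2/7)(5/7) = 10/49; P(data | r = 3) = (3/7)(4/7) = 12/49; P(data | r = 4) = (4/7)(3/7) = 12/49; P(data | r = 5) = (5/7)(2/7) = 10/49; P(data | r = 6) = (6/7)(1/7) = 6/49.
The prior-weighted likelihoods are 1/7 · 6/49 = 6/343, 2/7 · 10/49 = 20/343, 1/14 · 12/49 = 6/343, 3/14 · 12/49 = 18/343, 1/14 · 10/49 = 5/343, 3/14 · 6/49 = 9/343; these sum to 64/343.
Hence P(r = 6 | data) = (9/343) / (64/343) = 9/64.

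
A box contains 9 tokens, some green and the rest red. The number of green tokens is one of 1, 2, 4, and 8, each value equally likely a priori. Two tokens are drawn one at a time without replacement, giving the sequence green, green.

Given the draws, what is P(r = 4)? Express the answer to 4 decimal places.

Under each hypothesis, the probability of the observed sequence is: P(data | r = 1) = (1/9)(0/8) = 0; P(data | r = 2) = (2/9)(1/8) = 1/36; P(data | r = 4) = (4/9)(3/8) = 1/6; P(data | r = 8) = (8/9)(7/8) = 7/9.
The prior-weighted likelihoods are 1/4 · 0 = 0, 1/4 · 1/36 = 1/144, 1/4 · 1/6 = 1/24, 1/4 · 7/9 = 7/36; summing to 35/144.
Hence P(r = 4 | data) = (1/24) / (35/144) = 6/35.

0.1714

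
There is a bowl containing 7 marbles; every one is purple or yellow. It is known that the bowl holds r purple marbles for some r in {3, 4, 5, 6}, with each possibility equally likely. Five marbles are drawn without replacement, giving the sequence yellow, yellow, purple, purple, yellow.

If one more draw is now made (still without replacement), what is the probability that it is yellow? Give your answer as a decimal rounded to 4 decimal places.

0.3333

Compute the likelihood of the observed sequence for each case: P(data | r = 3) = (4/7)(3/6)(3/5)(2/4)(2/3) = 2/35; P(data | r = 4) = (3/7)(2/6)(4/5)(3/4)(1/3) = 1/35; P(data | r = 5) = (2/7)(1/6)(5/5)(4/4)(0/3) = 0; P(data | r = 6) = (1/7)(0/6) = 0.
Multiplying each by its prior: 1/4 · 2/35 = 1/70, 1/4 · 1/35 = 1/140, 1/4 · 0 = 0, 1/4 · 0 = 0; with total 3/140.
Normalising, the posterior is P(r = 3 | data) = 2/3, P(r = 4 | data) = 1/3, P(r = 5 | data) = 0, P(r = 6 | data) = 0.
So P(yellow next | data) = Σ P(yellow next | H) P(H | data) = (1/2)(2/3) + (0)(1/3) = 1/3.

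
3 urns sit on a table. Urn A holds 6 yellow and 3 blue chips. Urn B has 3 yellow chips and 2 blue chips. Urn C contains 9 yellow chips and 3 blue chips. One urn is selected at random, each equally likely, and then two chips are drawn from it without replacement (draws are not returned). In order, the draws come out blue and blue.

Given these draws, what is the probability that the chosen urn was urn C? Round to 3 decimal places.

The likelihood of the observed sequence under each hypothesis: P(data | urn A) = (3/9)(2/8) = 0.083333; P(data | urn B) = (2/5)(1/4) = 0.1; P(data | urn C) = (3/12)(2/11) = 0.045455.
Multiplying each by its prior: 1/3 · 0.083333 = 0.027778, 1/3 · 0.1 = 0.033333, 1/3 · 0.045455 = 0.015152; these sum to 0.076263.
So P(urn C | data) = (0.015152) / (0.076263) = 0.19868.

0.199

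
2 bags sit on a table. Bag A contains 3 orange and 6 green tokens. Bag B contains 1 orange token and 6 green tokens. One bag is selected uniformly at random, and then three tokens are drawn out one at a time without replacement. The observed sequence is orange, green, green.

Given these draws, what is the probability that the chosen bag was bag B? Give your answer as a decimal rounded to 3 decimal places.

0.444

For each hypothesis, P(data | H) works out to: P(data | bag A) = (3/9)(6/8)(5/7) = 5/28; P(data | bag B) = (1/7)(6/6)(5/5) = 1/7.
Weighting by the prior gives 1/2 · 5/28 = 5/56, 1/2 · 1/7 = 1/14; these sum to 9/56.
By Bayes' rule, P(bag B | data) = (1/14) / (9/56) = 4/9.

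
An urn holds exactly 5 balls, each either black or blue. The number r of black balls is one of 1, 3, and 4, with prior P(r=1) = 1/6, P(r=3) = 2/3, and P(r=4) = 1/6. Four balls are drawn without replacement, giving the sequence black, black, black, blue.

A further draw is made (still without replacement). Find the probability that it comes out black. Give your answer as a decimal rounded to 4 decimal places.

0.3333

The likelihood of the observed sequence under each hypothesis: P(data | r = 1) = (1/5)(0/4) = 0; P(data | r = 3) = (3/5)(2/4)(1/3)(2/2) = 1/10; P(data | r = 4) = (4/5)(3/4)(2/3)(1/2) = 1/5.
Weighting by the prior gives 1/6 · 0 = 0, 2/3 · 1/10 = 1/15, 1/6 · 1/5 = 1/30; with total 1/10.
Dividing through by the total gives posterior P(r = 1 | data) = 0, P(r = 3 | data) = 2/3, P(r = 4 | data) = 1/3.
So P(black next | data) = Σ P(black next | H) P(H | data) = (0)(2/3) + (1)(1/3) = 1/3.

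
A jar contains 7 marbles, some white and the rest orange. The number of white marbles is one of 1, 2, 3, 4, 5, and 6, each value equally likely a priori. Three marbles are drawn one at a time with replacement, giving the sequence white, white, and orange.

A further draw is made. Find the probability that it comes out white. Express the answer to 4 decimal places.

0.5918

For each hypothesis, P(data | H) works out to: P(data | r = 1) = (1/7)(1/7)(6/7) = 0.017493; P(data | r = 2) = (2/7)(2/7)(5/7) = 0.058309; P(data | r = 3) = (3/7)(3/7)(4/7) = 0.10496; P(data | r = 4) = (4/7)(4/7)(3/7) = 0.13994; P(data | r = 5) = (5/7)(5/7)(2/7) = 0.14577; P(data | r = 6) = (6/7)(6/7)(1/7) = 0.10496.
Multiplying each by its prior: 1/6 · 0.017493 = 0.0029155, 1/6 · 0.058309 = 0.0097182, 1/6 · 0.10496 = 0.017493, 1/6 · 0.13994 = 0.023324, 1/6 · 0.14577 = 0.024295, 1/6 · 0.10496 = 0.017493; these sum to 0.095238.
The posterior is then P(r = 1 | data) = 0.030612, P(r = 2 | data) = 0.10204, P(r = 3 | data) = 0.18367, P(r = 4 | data) = 0.2449, P(r = 5 | data) = 0.2551, P(r = 6 | data) = 0.18367.
The predictive probability is P(white next | data) = (1/7)(0.030612) + (2/7)(0.10204) + (3/7)(0.18367) + (4/7)(0.2449) + (5/7)(0.2551) + (6/7)(0.18367) = 0.59184.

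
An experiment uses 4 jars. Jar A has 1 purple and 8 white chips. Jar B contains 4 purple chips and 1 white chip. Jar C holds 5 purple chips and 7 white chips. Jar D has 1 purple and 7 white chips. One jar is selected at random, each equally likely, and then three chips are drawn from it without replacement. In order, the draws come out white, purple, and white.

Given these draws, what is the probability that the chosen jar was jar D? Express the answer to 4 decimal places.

0.3163

For each hypothesis, P(data | H) works out to: P(data | jar A) = (8/9)(1/8)(7/7) = 0.11111; P(data | jar B) = (1/5)(4/4)(0/3) = 0; P(data | jar C) = (7/12)(5/11)(6/10) = 0.15909; P(data | jar D) = (7/8)(1/7)(6/6) = 0.125.
Multiplying each by its prior: 1/4 · 0.11111 = 0.027778, 1/4 · 0 = 0, 1/4 · 0.15909 = 0.039773, 1/4 · 0.125 = 0.03125; these sum to 0.098801.
Therefore the posterior P(jar D | data) = (0.03125) / (0.098801) = 0.31629.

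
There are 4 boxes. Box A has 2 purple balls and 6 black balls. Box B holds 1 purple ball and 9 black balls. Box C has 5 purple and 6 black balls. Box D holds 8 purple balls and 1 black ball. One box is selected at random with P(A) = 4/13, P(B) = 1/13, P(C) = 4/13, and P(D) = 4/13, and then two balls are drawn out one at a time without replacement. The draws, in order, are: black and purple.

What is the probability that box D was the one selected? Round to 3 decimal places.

The likelihood of the observed sequence under each hypothesis: P(data | box A) = (6/8)(2/7) = 0.21429; P(data | box B) = (9/10)(1/9) = 0.1; P(data | box C) = (6/11)(5/10) = 0.27273; P(data | box D) = (1/9)(8/8) = 0.11111.
Weighting by the prior gives 4/13 · 0.21429 = 0.065934, 1/13 · 0.1 = 0.0076923, 4/13 · 0.27273 = 0.083916, 4/13 · 0.11111 = 0.034188; with total 0.19173.
Hence P(box D | data) = (0.034188) / (0.19173) = 0.17831.

0.178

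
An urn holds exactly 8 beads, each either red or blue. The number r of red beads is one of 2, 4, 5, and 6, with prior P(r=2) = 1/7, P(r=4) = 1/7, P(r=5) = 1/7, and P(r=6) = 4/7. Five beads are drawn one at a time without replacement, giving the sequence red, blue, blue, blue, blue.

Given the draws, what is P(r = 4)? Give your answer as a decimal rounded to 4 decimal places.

Compute the likelihood of the observed sequence for each case: P(data | r = 2) = (2/8)(6/7)(5/6)(4/5)(3/4) = 3/28; P(data | r = 4) = (4/8)(4/7)(3/6)(2/5)(1/4) = 1/70; P(data | r = 5) = (5/8)(3/7)(2/6)(1/5)(0/4) = 0; P(data | r = 6) = (6/8)(2/7)(1/6)(0/5) = 0.
Multiplying each by its prior: 1/7 · 3/28 = 3/196, 1/7 · 1/70 = 1/490, 1/7 · 0 = 0, 4/7 · 0 = 0; summing to 17/980.
By Bayes' rule, P(r = 4 | data) = (1/490) / (17/980) = 2/17.

0.1176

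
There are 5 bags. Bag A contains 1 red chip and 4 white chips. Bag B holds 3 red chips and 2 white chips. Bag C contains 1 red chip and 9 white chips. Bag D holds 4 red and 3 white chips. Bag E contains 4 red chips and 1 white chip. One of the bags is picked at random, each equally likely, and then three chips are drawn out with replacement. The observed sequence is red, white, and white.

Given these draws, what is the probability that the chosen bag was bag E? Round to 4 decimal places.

0.0724

Compute the likelihood of the observed sequence for each case: P(data | bag A) = (1/5)(4/5)(4/5) = 0.128; P(data | bag B) = (3/5)(2/5)(2/5) = 0.096; P(data | bag C) = (1/10)(9/10)(9/10) = 0.081; P(data | bag D) = (4/7)(3/7)(3/7) = 0.10496; P(data | bag E) = (4/5)(1/5)(1/5) = 0.032.
Weighting by the prior gives 1/5 · 0.128 = 0.0256, 1/5 · 0.096 = 0.0192, 1/5 · 0.081 = 0.0162, 1/5 · 0.10496 = 0.020991, 1/5 · 0.032 = 0.0064; with total 0.088391.
Therefore the posterior P(bag E | data) = (0.0064) / (0.088391) = 0.072405.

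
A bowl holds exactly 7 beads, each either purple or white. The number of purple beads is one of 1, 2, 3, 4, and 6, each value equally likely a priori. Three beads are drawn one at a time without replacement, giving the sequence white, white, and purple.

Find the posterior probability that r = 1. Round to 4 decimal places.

Compute the likelihood of the observed sequence for each case: P(data | r = 1) = (6/7)(5/6)(1/5) = 1/7; P(data | r = 2) = (5/7)(4/6)(2/5) = 4/21; P(data | r = 3) = (4/7)(3/6)(3/5) = 6/35; P(data | r = 4) = (3/7)(2/6)(4/5) = 4/35; P(data | r = 6) = (1/7)(0/6) = 0.
Multiplying each by its prior: 1/5 · 1/7 = 1/35, 1/5 · 4/21 = 4/105, 1/5 · 6/35 = 6/175, 1/5 · 4/35 = 4/175, 1/5 · 0 = 0; with total 13/105.
By Bayes' rule, P(r = 1 | data) = (1/35) / (13/105) = 3/13.

0.2308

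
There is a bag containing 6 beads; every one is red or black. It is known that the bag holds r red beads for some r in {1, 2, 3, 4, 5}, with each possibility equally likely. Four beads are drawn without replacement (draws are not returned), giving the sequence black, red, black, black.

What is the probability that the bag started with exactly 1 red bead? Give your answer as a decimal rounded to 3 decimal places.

0.476

The likelihood of the observed sequence under each hypothesis: P(data | r = 1) = (5/6)(1/5)(4/4)(3/3) = 1/6; P(data | r = 2) = (4/6)(2/5)(3/4)(2/3) = 2/15; P(data | r = 3) = (3/6)(3/5)(2/4)(1/3) = 1/20; P(data | r = 4) = (2/6)(4/5)(1/4)(0/3) = 0; P(data | r = 5) = (1/6)(5/5)(0/4) = 0.
The prior-weighted likelihoods are 1/5 · 1/6 = 1/30, 1/5 · 2/15 = 2/75, 1/5 · 1/20 = 1/100, 1/5 · 0 = 0, 1/5 · 0 = 0; these sum to 7/100.
By Bayes' rule, P(r = 1 | data) = (1/30) / (7/100) = 10/21.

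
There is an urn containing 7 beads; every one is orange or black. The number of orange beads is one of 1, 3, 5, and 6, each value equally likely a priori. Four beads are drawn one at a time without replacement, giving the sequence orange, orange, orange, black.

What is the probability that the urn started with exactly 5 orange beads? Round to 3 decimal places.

0.455

The likelihood of the observed sequence under each hypothesis: P(data | r = 1) = (1/7)(0/6) = 0; P(data | r = 3) = (3/7)(2/6)(1/5)(4/4) = 1/35; P(data | r = 5) = (5/7)(4/6)(3/5)(2/4) = 1/7; P(data | r = 6) = (6/7)(5/6)(4/5)(1/4) = 1/7.
Multiplying each by its prior: 1/4 · 0 = 0, 1/4 · 1/35 = 1/140, 1/4 · 1/7 = 1/28, 1/4 · 1/7 = 1/28; these sum to 11/140.
Therefore the posterior P(r = 5 | data) = (1/28) / (11/140) = 5/11.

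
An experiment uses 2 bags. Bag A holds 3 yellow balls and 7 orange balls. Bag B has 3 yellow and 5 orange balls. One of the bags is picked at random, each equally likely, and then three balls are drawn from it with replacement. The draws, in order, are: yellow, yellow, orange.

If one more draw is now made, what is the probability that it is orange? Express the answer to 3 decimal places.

0.656

Compute the likelihood of the observed sequence for each case: P(data | bag A) = (3/10)(3/10)(7/10) = 0.063; P(data | bag B) = (3/8)(3/8)(5/8) = 0.087891.
The prior-weighted likelihoods are 1/2 · 0.063 = 0.0315, 1/2 · 0.087891 = 0.043945; summing to 0.075445.
Normalising, the posterior is P(bag A | data) = 0.41752, P(bag B | data) = 0.58248.
The predictive probability is P(orange next | data) = (7/10)(0.41752) + (5/8)(0.58248) = 0.65631.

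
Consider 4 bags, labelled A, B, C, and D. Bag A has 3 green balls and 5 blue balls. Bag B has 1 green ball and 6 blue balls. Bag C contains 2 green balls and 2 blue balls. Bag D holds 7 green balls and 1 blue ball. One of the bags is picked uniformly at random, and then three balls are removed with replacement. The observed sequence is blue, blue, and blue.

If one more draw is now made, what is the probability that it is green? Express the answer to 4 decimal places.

0.2455

The likelihood of the observed sequence under each hypothesis: P(data | bag A) = (5/8)(5/8)(5/8) = 0.24414; P(data | bag B) = (6/7)(6/7)(6/7) = 0.62974; P(data | bag C) = (2/4)(2/4)(2/4) = 0.125; P(data | bag D) = (1/8)(1/8)(1/8) = 0.0019531.
Weighting by the prior gives 1/4 · 0.24414 = 0.061035, 1/4 · 0.62974 = 0.15743, 1/4 · 0.125 = 0.03125, 1/4 · 0.0019531 = 0.00048828; with total 0.25021.
Normalising, the posterior is P(bag A | data) = 0.24394, P(bag B | data) = 0.62921, P(bag C | data) = 0.1249, P(bag D | data) = 0.0019515.
Averaging over the posterior, P(green next | data) = (3/8)(0.24394) + (1/7)(0.62921) + (1/2)(0.1249) + (7/8)(0.0019515) = 0.24552.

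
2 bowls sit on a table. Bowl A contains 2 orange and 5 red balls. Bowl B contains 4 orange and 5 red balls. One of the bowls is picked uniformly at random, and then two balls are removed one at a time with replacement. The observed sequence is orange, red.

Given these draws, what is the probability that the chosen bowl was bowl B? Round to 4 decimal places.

Under each hypothesis, the probability of the observed sequence is: P(data | bowl A) = (2/7)(5/7) = 0.20408; P(data | bowl B) = (4/9)(5/9) = 0.24691.
Multiplying each by its prior: 1/2 · 0.20408 = 0.10204, 1/2 · 0.24691 = 0.12346; these sum to 0.2255.
By Bayes' rule, P(bowl B | data) = (0.12346) / (0.2255) = 0.54749.

0.5475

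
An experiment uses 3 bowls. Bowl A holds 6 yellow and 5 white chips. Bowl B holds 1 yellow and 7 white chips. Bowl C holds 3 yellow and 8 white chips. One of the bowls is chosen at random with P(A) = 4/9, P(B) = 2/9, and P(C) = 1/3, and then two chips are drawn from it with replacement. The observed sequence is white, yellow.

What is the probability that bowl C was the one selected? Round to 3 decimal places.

0.330

The likelihood of the observed sequence under each hypothesis: P(data | bowl A) = (5/11)(6/11) = 0.24793; P(data | bowl B) = (7/8)(1/8) = 0.10938; P(data | bowl C) = (8/11)(3/11) = 0.19835.
Multiplying each by its prior: 4/9 · 0.24793 = 0.11019, 2/9 · 0.10938 = 0.024306, 1/3 · 0.19835 = 0.066116; summing to 0.20061.
By Bayes' rule, P(bowl C | data) = (0.066116) / (0.20061) = 0.32957.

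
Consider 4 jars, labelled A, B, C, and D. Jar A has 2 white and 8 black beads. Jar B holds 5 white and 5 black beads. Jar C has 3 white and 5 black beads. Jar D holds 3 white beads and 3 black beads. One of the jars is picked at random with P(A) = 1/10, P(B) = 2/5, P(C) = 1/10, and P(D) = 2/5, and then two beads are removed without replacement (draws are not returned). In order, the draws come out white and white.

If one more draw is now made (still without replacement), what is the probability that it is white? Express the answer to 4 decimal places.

0.3031

Under each hypothesis, the probability of the observed sequence is: P(data | jar A) = (2/10)(1/9) = 0.022222; P(data | jar B) = (5/10)(4/9) = 0.22222; P(data | jar C) = (3/8)(2/7) = 0.10714; P(data | jar D) = (3/6)(2/5) = 0.2.
The prior-weighted likelihoods are 1/10 · 0.022222 = 0.0022222, 2/5 · 0.22222 = 0.088889, 1/10 · 0.10714 = 0.010714, 2/5 · 0.2 = 0.08; summing to 0.18183.
Normalising, the posterior is P(jar A | data) = 0.012222, P(jar B | data) = 0.48887, P(jar C | data) = 0.058926, P(jar D | data) = 0.43998.
So P(white next | data) = Σ P(white next | H) P(H | data) = (0)(0.012222) + (3/8)(0.48887) + (1/6)(0.058926) + (1/4)(0.43998) = 0.30314.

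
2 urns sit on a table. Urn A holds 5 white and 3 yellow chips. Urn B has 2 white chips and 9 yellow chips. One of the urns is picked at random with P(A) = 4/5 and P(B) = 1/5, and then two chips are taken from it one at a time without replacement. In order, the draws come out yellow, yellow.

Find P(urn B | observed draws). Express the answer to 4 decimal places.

0.6043

Under each hypothesis, the probability of the observed sequence is: P(data | urn A) = (3/8)(2/7) = 0.10714; P(data | urn B) = (9/11)(8/10) = 0.65455.
Weighting by the prior gives 4/5 · 0.10714 = 0.085714, 1/5 · 0.65455 = 0.13091; summing to 0.21662.
Hence P(urn B | data) = (0.13091) / (0.21662) = 0.60432.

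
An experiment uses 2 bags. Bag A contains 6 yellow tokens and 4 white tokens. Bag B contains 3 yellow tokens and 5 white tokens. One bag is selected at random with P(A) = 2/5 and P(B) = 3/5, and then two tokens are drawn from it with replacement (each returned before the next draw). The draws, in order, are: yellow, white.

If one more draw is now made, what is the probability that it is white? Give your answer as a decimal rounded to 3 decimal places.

0.534

For each hypothesis, P(data | H) works out to: P(data | bag A) = (6/10)(4/10) = 0.24; P(data | bag B) = (3/8)(5/8) = 0.23438.
Multiplying each by its prior: 2/5 · 0.24 = 0.096, 3/5 · 0.23438 = 0.14062; summing to 0.23663.
Normalising, the posterior is P(bag A | data) = 0.40571, P(bag B | data) = 0.59429.
Averaging over the posterior, P(white next | data) = (2/5)(0.40571) + (5/8)(0.59429) = 0.53372.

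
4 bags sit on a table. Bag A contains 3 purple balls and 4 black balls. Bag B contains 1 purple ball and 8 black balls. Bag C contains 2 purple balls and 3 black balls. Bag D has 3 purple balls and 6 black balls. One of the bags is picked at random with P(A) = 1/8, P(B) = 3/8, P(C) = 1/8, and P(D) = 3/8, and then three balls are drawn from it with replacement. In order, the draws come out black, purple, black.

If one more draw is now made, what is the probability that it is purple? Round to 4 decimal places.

Compute the likelihood of the observed sequence for each case: P(data | bag A) = (4/7)(3/7)(4/7) = 0.13994; P(data | bag B) = (8/9)(1/9)(8/9) = 0.087791; P(data | bag C) = (3/5)(2/5)(3/5) = 0.144; P(data | bag D) = (6/9)(3/9)(6/9) = 0.14815.
Multiplying each by its prior: 1/8 · 0.13994 = 0.017493, 3/8 · 0.087791 = 0.032922, 1/8 · 0.144 = 0.018, 3/8 · 0.14815 = 0.055556; these sum to 0.12397.
Dividing through by the total gives posterior P(bag A | data) = 0.1411, P(bag B | data) = 0.26556, P(bag C | data) = 0.1452, P(bag D | data) = 0.44814.
The predictive probability is P(purple next | data) = (3/7)(0.1411) + (1/9)(0.26556) + (2/5)(0.1452) + (1/3)(0.44814) = 0.29744.

0.2974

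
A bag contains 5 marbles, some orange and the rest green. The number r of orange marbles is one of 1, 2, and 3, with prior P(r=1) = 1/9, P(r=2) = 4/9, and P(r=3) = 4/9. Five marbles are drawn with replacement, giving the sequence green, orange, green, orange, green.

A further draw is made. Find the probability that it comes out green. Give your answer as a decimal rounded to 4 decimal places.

Under each hypothesis, the probability of the observed sequence is: P(data | r = 1) = (4/5)(1/5)(4/5)(1/5)(4/5) = 0.02048; P(data | r = 2) = (3/5)(2/5)(3/5)(2/5)(3/5) = 0.03456; P(data | r = 3) = (2/5)(3/5)(2/5)(3/5)(2/5) = 0.02304.
Multiplying each by its prior: 1/9 · 0.02048 = 0.0022756, 4/9 · 0.03456 = 0.01536, 4/9 · 0.02304 = 0.01024; with total 0.027876.
The posterior is then P(r = 1 | data) = 0.081633, P(r = 2 | data) = 0.55102, P(r = 3 | data) = 0.36735.
Averaging over the posterior, P(green next | data) = (4/5)(0.081633) + (3/5)(0.55102) + (2/5)(0.36735) = 0.54286.

0.5429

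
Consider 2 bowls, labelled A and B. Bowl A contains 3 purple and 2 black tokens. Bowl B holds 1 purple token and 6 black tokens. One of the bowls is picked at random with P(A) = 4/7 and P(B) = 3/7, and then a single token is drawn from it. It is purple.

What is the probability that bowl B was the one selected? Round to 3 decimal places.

0.152

The likelihood of this draw under each hypothesis: P(data | bowl A) = (3/5) = 3/5; P(data | bowl B) = (1/7) = 1/7.
Multiplying each by its prior: 4/7 · 3/5 = 12/35, 3/7 · 1/7 = 3/49; summing to 99/245.
So P(bowl B | data) = (3/49) / (99/245) = 5/33.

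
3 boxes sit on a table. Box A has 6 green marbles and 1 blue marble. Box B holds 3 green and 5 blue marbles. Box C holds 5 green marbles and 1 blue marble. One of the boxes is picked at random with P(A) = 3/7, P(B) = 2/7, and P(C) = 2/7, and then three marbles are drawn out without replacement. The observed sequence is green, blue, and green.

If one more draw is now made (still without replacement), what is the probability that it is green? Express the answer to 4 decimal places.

Under each hypothesis, the probability of the observed sequence is: P(data | box A) = (6/7)(1/6)(5/5) = 1/7; P(data | box B) = (3/8)(5/7)(2/6) = 5/56; P(data | box C) = (5/6)(1/5)(4/4) = 1/6.
Multiplying each by its prior: 3/7 · 1/7 = 3/49, 2/7 · 5/56 = 5/196, 2/7 · 1/6 = 1/21; these sum to 79/588.
The posterior is then P(box A | data) = 36/79, P(box B | data) = 15/79, P(box C | data) = 28/79.
Averaging over the posterior, P(green next | data) = (1)(36/79) + (1/5)(15/79) + (1)(28/79) = 67/79.

0.8481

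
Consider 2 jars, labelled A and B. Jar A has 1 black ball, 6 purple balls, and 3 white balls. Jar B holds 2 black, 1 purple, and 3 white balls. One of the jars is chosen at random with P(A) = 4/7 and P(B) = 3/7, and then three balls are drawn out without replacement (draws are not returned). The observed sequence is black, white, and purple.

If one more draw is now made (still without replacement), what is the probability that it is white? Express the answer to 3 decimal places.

0.514

Under each hypothesis, the probability of the observed sequence is: P(data | jar A) = (1/10)(3/9)(6/8) = 1/40; P(data | jar B) = (2/6)(3/5)(1/4) = 1/20.
Weighting by the prior gives 4/7 · 1/40 = 1/70, 3/7 · 1/20 = 3/140; summing to 1/28.
Normalising, the posterior is P(jar A | data) = 2/5, P(jar B | data) = 3/5.
Averaging over the posterior, P(white next | data) = (2/7)(2/5) + (2/3)(3/5) = 18/35.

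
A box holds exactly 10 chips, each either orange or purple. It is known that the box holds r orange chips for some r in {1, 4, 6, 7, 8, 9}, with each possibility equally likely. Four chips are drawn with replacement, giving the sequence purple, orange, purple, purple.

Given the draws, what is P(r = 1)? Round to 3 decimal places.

0.326

For each hypothesis, P(data | H) works out to: P(data | r = 1) = (9/10)(1/10)(9/10)(9/10) = 0.0729; P(data | r = 4) = (6/10)(4/10)(6/10)(6/10) = 0.0864; P(data | r = 6) = (4/10)(6/10)(4/10)(4/10) = 0.0384; P(data | r = 7) = (3/10)(7/10)(3/10)(3/10) = 0.0189; P(data | r = 8) = (2/10)(8/10)(2/10)(2/10) = 0.0064; P(data | r = 9) = (1/10)(9/10)(1/10)(1/10) = 0.0009.
Weighting by the prior gives 1/6 · 0.0729 = 0.01215, 1/6 · 0.0864 = 0.0144, 1/6 · 0.0384 = 0.0064, 1/6 · 0.0189 = 0.00315, 1/6 · 0.0064 = 0.0010667, 1/6 · 0.0009 = 0.00015; summing to 0.037317.
So P(r = 1 | data) = (0.01215) / (0.037317) = 0.32559.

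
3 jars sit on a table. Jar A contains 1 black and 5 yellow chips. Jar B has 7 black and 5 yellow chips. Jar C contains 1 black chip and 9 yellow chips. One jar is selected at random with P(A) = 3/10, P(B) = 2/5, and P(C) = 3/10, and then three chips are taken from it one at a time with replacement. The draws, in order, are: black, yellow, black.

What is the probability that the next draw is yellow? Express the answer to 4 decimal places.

0.4799

The likelihood of the observed sequence under each hypothesis: P(data | jar A) = (1/6)(5/6)(1/6) = 0.023148; P(data | jar B) = (7/12)(5/12)(7/12) = 0.14178; P(data | jar C) = (1/10)(9/10)(1/10) = 0.009.
The prior-weighted likelihoods are 3/10 · 0.023148 = 0.0069444, 2/5 · 0.14178 = 0.056713, 3/10 · 0.009 = 0.0027; with total 0.066357.
Dividing through by the total gives posterior P(jar A | data) = 0.10465, P(jar B | data) = 0.85466, P(jar C | data) = 0.040689.
So P(yellow next | data) = Σ P(yellow next | H) P(H | data) = (5/6)(0.10465) + (5/12)(0.85466) + (9/10)(0.040689) = 0.47994.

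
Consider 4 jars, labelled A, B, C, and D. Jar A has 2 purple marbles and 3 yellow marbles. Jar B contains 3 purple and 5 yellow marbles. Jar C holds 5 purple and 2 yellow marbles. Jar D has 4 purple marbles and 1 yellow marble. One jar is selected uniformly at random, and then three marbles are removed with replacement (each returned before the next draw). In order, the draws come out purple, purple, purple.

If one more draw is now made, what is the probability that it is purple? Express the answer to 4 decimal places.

0.7202

For each hypothesis, P(data | H) works out to: P(data | jar A) = (2/5)(2/5)(2/5) = 0.064; P(data | jar B) = (3/8)(3/8)(3/8) = 0.052734; P(data | jar C) = (5/7)(5/7)(5/7) = 0.36443; P(data | jar D) = (4/5)(4/5)(4/5) = 0.512.
The prior-weighted likelihoods are 1/4 · 0.064 = 0.016, 1/4 · 0.052734 = 0.013184, 1/4 · 0.36443 = 0.091108, 1/4 · 0.512 = 0.128; these sum to 0.24829.
Dividing through by the total gives posterior P(jar A | data) = 0.06444, P(jar B | data) = 0.053097, P(jar C | data) = 0.36694, P(jar D | data) = 0.51552.
Averaging over the posterior, P(purple next | data) = (2/5)(0.06444) + (3/8)(0.053097) + (5/7)(0.36694) + (4/5)(0.51552) = 0.72021.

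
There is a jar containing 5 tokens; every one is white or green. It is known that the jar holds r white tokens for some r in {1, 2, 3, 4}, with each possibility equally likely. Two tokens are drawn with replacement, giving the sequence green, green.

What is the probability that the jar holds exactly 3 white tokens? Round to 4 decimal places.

0.1333

Under each hypothesis, the probability of the observed sequence is: P(data | r = 1) = (4/5)(4/5) = 16/25; P(data | r = 2) = (3/5)(3/5) = 9/25; P(data | r = 3) = (2/5)(2/5) = 4/25; P(data | r = 4) = (1/5)(1/5) = 1/25.
Multiplying each by its prior: 1/4 · 16/25 = 4/25, 1/4 · 9/25 = 9/100, 1/4 · 4/25 = 1/25, 1/4 · 1/25 = 1/100; with total 3/10.
Hence P(r = 3 | data) = (1/25) / (3/10) = 2/15.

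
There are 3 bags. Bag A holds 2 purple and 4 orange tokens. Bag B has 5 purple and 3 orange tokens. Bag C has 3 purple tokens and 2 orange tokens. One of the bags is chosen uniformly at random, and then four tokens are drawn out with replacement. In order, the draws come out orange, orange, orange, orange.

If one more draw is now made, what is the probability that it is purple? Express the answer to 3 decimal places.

0.385

For each hypothesis, P(data | H) works out to: P(data | bag A) = (4/6)(4/6)(4/6)(4/6) = 0.19753; P(data | bag B) = (3/8)(3/8)(3/8)(3/8) = 0.019775; P(data | bag C) = (2/5)(2/5)(2/5)(2/5) = 0.0256.
The prior-weighted likelihoods are 1/3 · 0.19753 = 0.065844, 1/3 · 0.019775 = 0.0065918, 1/3 · 0.0256 = 0.0085333; these sum to 0.080969.
Dividing through by the total gives posterior P(bag A | data) = 0.8132, P(bag B | data) = 0.081412, P(bag C | data) = 0.10539.
The predictive probability is P(purple next | data) = (1/3)(0.8132) + (5/8)(0.081412) + (3/5)(0.10539) = 0.38518.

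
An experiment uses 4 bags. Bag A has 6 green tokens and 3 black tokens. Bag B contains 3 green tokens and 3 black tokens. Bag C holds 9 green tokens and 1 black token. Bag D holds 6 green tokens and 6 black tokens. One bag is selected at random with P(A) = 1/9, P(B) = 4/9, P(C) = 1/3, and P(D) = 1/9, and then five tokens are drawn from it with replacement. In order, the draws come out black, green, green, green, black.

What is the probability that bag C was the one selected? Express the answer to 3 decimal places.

0.104

The likelihood of the observed sequence under each hypothesis: P(data | bag A) = (3/9)(6/9)(6/9)(6/9)(3/9) = 0.032922; P(data | bag B) = (3/6)(3/6)(3/6)(3/6)(3/6) = 0.03125; P(data | bag C) = (1/10)(9/10)(9/10)(9/10)(1/10) = 0.00729; P(data | bag D) = (6/12)(6/12)(6/12)(6/12)(6/12) = 0.03125.
The prior-weighted likelihoods are 1/9 · 0.032922 = 0.003658, 4/9 · 0.03125 = 0.013889, 1/3 · 0.00729 = 0.00243, 1/9 · 0.03125 = 0.0034722; with total 0.023449.
Hence P(bag C | data) = (0.00243) / (0.023449) = 0.10363.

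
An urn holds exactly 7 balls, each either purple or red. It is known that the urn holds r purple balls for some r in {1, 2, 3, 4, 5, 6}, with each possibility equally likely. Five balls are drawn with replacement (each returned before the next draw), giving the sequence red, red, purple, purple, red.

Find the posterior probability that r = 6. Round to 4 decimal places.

0.0184

Under each hypothesis, the probability of the observed sequence is: P(data | r = 1) = (6/7)(6/7)(1/7)(1/7)(6/7) = 0.012852; P(data | r = 2) = (5/7)(5/7)(2/7)(2/7)(5/7) = 0.02975; P(data | r = 3) = (4/7)(4/7)(3/7)(3/7)(4/7) = 0.034271; P(data | r = 4) = (3/7)(3/7)(4/7)(4/7)(3/7) = 0.025704; P(data | r = 5) = (2/7)(2/7)(5/7)(5/7)(2/7) = 0.0119; P(data | r = 6) = (1/7)(1/7)(6/7)(6/7)(1/7) = 0.002142.
The prior-weighted likelihoods are 1/6 · 0.012852 = 0.002142, 1/6 · 0.02975 = 0.0049583, 1/6 · 0.034271 = 0.0057119, 1/6 · 0.025704 = 0.0042839, 1/6 · 0.0119 = 0.0019833, 1/6 · 0.002142 = 0.00035699; these sum to 0.019436.
By Bayes' rule, P(r = 6 | data) = (0.00035699) / (0.019436) = 0.018367.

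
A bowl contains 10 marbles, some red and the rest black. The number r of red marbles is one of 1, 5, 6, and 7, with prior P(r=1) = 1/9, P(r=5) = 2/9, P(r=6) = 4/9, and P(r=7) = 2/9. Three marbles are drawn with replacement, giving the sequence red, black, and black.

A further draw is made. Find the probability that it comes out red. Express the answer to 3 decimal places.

0.537

The likelihood of the observed sequence under each hypothesis: P(data | r = 1) = (1/10)(9/10)(9/10) = 0.081; P(data | r = 5) = (5/10)(5/10)(5/10) = 0.125; P(data | r = 6) = (6/10)(4/10)(4/10) = 0.096; P(data | r = 7) = (7/10)(3/10)(3/10) = 0.063.
The prior-weighted likelihoods are 1/9 · 0.081 = 0.009, 2/9 · 0.125 = 0.027778, 4/9 · 0.096 = 0.042667, 2/9 · 0.063 = 0.014; with total 0.093444.
Dividing through by the total gives posterior P(r = 1 | data) = 0.096314, P(r = 5 | data) = 0.29727, P(r = 6 | data) = 0.4566, P(r = 7 | data) = 0.14982.
So P(red next | data) = Σ P(red next | H) P(H | data) = (1/10)(0.096314) + (1/2)(0.29727) + (3/5)(0.4566) + (7/10)(0.14982) = 0.5371.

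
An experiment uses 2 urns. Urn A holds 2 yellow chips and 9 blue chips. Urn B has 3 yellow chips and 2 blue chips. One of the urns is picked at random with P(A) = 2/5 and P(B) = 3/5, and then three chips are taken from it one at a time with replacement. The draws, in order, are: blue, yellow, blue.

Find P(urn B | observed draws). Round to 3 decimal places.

0.542

Compute the likelihood of the observed sequence for each case: P(data | urn A) = (9/11)(2/11)(9/11) = 0.12171; P(data | urn B) = (2/5)(3/5)(2/5) = 0.096.
Weighting by the prior gives 2/5 · 0.12171 = 0.048685, 3/5 · 0.096 = 0.0576; summing to 0.10629.
Hence P(urn B | data) = (0.0576) / (0.10629) = 0.54194.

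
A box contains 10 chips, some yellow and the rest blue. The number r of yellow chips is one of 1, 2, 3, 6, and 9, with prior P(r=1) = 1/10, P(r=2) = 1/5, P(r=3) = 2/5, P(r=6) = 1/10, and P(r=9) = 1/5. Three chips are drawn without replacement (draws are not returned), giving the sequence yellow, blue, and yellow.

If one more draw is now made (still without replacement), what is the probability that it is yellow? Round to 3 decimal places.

The likelihood of the observed sequence under each hypothesis: P(data | r = 1) = (1/10)(9/9)(0/8) = 0; P(data | r = 2) = (2/10)(8/9)(1/8) = 1/45; P(data | r = 3) = (3/10)(7/9)(2/8) = 7/120; P(data | r = 6) = (6/10)(4/9)(5/8) = 1/6; P(data | r = 9) = (9/10)(1/9)(8/8) = 1/10.
The prior-weighted likelihoods are 1/10 · 0 = 0, 1/5 · 1/45 = 1/225, 2/5 · 7/120 = 7/300, 1/10 · 1/6 = 1/60, 1/5 · 1/10 = 1/50; summing to 29/450.
The posterior is then P(r = 1 | data) = 0, P(r = 2 | data) = 2/29, P(r = 3 | data) = 21/58, P(r = 6 | data) = 15/58, P(r = 9 | data) = 9/29.
The predictive probability is P(yellow next | data) = (0)(2/29) + (1/7)(21/58) + (4/7)(15/58) + (1)(9/29) = 207/406.

0.510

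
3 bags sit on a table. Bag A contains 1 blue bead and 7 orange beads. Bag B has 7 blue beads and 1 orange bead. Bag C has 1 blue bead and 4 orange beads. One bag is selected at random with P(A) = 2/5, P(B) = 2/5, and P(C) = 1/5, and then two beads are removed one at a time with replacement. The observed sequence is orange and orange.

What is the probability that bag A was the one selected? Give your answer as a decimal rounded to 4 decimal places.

0.6952

Under each hypothesis, the probability of the observed sequence is: P(data | bag A) = (7/8)(7/8) = 0.76562; P(data | bag B) = (1/8)(1/8) = 0.015625; P(data | bag C) = (4/5)(4/5) = 0.64.
The prior-weighted likelihoods are 2/5 · 0.76562 = 0.30625, 2/5 · 0.015625 = 0.00625, 1/5 · 0.64 = 0.128; summing to 0.4405.
Therefore the posterior P(bag A | data) = (0.30625) / (0.4405) = 0.69523.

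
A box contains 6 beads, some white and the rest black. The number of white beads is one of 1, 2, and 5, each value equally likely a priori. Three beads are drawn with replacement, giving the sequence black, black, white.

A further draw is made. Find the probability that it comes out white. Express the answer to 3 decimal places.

Compute the likelihood of the observed sequence for each case: P(data | r = 1) = (5/6)(5/6)(1/6) = 25/216; P(data | r = 2) = (4/6)(4/6)(2/6) = 4/27; P(data | r = 5) = (1/6)(1/6)(5/6) = 5/216.
Weighting by the prior gives 1/3 · 25/216 = 25/648, 1/3 · 4/27 = 4/81, 1/3 · 5/216 = 5/648; these sum to 31/324.
The posterior is then P(r = 1 | data) = 25/62, P(r = 2 | data) = 16/31, P(r = 5 | data) = 5/62.
So P(white next | data) = Σ P(white next | H) P(H | data) = (1/6)(25/62) + (1/3)(16/31) + (5/6)(5/62) = 19/62.

0.306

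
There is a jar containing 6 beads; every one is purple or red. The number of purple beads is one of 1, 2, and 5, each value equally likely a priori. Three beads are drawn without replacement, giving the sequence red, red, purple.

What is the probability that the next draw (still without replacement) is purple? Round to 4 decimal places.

Compute the likelihood of the observed sequence for each case: P(data | r = 1) = (5/6)(4/5)(1/4) = 1/6; P(data | r = 2) = (4/6)(3/5)(2/4) = 1/5; P(data | r = 5) = (1/6)(0/5) = 0.
Multiplying each by its prior: 1/3 · 1/6 = 1/18, 1/3 · 1/5 = 1/15, 1/3 · 0 = 0; these sum to 11/90.
The posterior is then P(r = 1 | data) = 5/11, P(r = 2 | data) = 6/11, P(r = 5 | data) = 0.
So P(purple next | data) = Σ P(purple next | H) P(H | data) = (0)(5/11) + (1/3)(6/11) = 2/11.

0.1818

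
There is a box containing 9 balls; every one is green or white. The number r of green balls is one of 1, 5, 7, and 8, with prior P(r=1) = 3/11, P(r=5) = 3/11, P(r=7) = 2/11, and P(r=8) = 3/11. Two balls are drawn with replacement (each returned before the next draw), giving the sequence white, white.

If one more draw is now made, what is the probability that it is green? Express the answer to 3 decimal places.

Compute the likelihood of the observed sequence for each case: P(data | r = 1) = (8/9)(8/9) = 64/81; P(data | r = 5) = (4/9)(4/9) = 16/81; P(data | r = 7) = (2/9)(2/9) = 4/81; P(data | r = 8) = (1/9)(1/9) = 1/81.
Weighting by the prior gives 3/11 · 64/81 = 64/297, 3/11 · 16/81 = 16/297, 2/11 · 4/81 = 8/891, 3/11 · 1/81 = 1/297; with total 251/891.
Normalising, the posterior is P(r = 1 | data) = 0.76494, P(r = 5 | data) = 0.19124, P(r = 7 | data) = 0.031873, P(r = 8 | data) = 0.011952.
Averaging over the posterior, P(green next | data) = (1/9)(0.76494) + (5/9)(0.19124) + (7/9)(0.031873) + (8/9)(0.011952) = 0.22665.

0.227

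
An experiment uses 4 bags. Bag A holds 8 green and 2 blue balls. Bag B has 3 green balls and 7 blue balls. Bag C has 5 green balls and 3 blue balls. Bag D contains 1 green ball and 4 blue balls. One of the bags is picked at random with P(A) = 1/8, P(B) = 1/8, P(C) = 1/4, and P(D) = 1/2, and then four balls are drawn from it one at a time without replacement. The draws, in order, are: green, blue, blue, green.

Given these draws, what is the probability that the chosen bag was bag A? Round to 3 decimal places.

The likelihood of the observed sequence under each hypothesis: P(data | bag A) = (8/10)(2/9)(1/8)(7/7) = 0.022222; P(data | bag B) = (3/10)(7/9)(6/8)(2/7) = 0.05; P(data | bag C) = (5/8)(3/7)(2/6)(4/5) = 0.071429; P(data | bag D) = (1/5)(4/4)(3/3)(0/2) = 0.
Multiplying each by its prior: 1/8 · 0.022222 = 0.0027778, 1/8 · 0.05 = 0.00625, 1/4 · 0.071429 = 0.017857, 1/2 · 0 = 0; summing to 0.026885.
So P(bag A | data) = (0.0027778) / (0.026885) = 0.10332.

0.103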